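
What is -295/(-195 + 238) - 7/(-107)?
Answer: -31264/4601 ≈ -6.7950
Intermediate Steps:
-295/(-195 + 238) - 7/(-107) = -295/43 - 7*(-1/107) = -295*1/43 + 7/107 = -295/43 + 7/107 = -31264/4601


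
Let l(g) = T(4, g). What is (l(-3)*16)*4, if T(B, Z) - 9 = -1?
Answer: 512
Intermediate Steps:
T(B, Z) = 8 (T(B, Z) = 9 - 1 = 8)
l(g) = 8
(l(-3)*16)*4 = (8*16)*4 = 128*4 = 512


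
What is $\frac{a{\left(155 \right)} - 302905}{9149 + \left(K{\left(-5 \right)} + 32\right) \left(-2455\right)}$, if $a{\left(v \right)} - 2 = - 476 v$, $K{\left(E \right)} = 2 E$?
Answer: $\frac{376683}{44861} \approx 8.3967$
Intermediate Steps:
$a{\left(v \right)} = 2 - 476 v$
$\frac{a{\left(155 \right)} - 302905}{9149 + \left(K{\left(-5 \right)} + 32\right) \left(-2455\right)} = \frac{\left(2 - 73780\right) - 302905}{9149 + \left(2 \left(-5\right) + 32\right) \left(-2455\right)} = \frac{\left(2 - 73780\right) - 302905}{9149 + \left(-10 + 32\right) \left(-2455\right)} = \frac{-73778 - 302905}{9149 + 22 \left(-2455\right)} = - \frac{376683}{9149 - 54010} = - \frac{376683}{-44861} = \left(-376683\right) \left(- \frac{1}{44861}\right) = \frac{376683}{44861}$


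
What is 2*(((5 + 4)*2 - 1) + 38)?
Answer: 110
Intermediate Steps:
2*(((5 + 4)*2 - 1) + 38) = 2*((9*2 - 1) + 38) = 2*((18 - 1) + 38) = 2*(17 + 38) = 2*55 = 110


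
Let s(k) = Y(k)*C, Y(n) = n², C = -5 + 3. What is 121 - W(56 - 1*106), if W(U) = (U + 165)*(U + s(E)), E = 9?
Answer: 24501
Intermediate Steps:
C = -2
s(k) = -2*k² (s(k) = k²*(-2) = -2*k²)
W(U) = (-162 + U)*(165 + U) (W(U) = (U + 165)*(U - 2*9²) = (165 + U)*(U - 2*81) = (165 + U)*(U - 162) = (165 + U)*(-162 + U) = (-162 + U)*(165 + U))
121 - W(56 - 1*106) = 121 - (-26730 + (56 - 1*106)² + 3*(56 - 1*106)) = 121 - (-26730 + (56 - 106)² + 3*(56 - 106)) = 121 - (-26730 + (-50)² + 3*(-50)) = 121 - (-26730 + 2500 - 150) = 121 - 1*(-24380) = 121 + 24380 = 24501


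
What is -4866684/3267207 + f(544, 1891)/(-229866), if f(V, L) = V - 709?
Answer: -124238455021/83446644918 ≈ -1.4888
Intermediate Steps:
f(V, L) = -709 + V
-4866684/3267207 + f(544, 1891)/(-229866) = -4866684/3267207 + (-709 + 544)/(-229866) = -4866684*1/3267207 - 165*(-1/229866) = -1622228/1089069 + 55/76622 = -124238455021/83446644918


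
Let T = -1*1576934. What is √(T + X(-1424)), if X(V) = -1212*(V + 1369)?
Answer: I*√1510274 ≈ 1228.9*I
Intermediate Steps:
T = -1576934
X(V) = -1659228 - 1212*V (X(V) = -1212*(1369 + V) = -1659228 - 1212*V)
√(T + X(-1424)) = √(-1576934 + (-1659228 - 1212*(-1424))) = √(-1576934 + (-1659228 + 1725888)) = √(-1576934 + 66660) = √(-1510274) = I*√1510274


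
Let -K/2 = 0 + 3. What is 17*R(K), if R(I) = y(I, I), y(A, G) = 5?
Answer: 85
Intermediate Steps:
K = -6 (K = -2*(0 + 3) = -2*3 = -6)
R(I) = 5
17*R(K) = 17*5 = 85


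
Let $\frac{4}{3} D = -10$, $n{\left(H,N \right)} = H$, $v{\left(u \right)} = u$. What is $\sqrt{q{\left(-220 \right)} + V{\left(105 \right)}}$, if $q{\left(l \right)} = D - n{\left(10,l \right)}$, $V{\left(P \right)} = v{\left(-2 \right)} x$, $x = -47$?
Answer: $\frac{3 \sqrt{34}}{2} \approx 8.7464$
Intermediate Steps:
$D = - \frac{15}{2}$ ($D = \frac{3}{4} \left(-10\right) = - \frac{15}{2} \approx -7.5$)
$V{\left(P \right)} = 94$ ($V{\left(P \right)} = \left(-2\right) \left(-47\right) = 94$)
$q{\left(l \right)} = - \frac{35}{2}$ ($q{\left(l \right)} = - \frac{15}{2} - 10 = - \frac{35}{2}$)
$\sqrt{q{\left(-220 \right)} + V{\left(105 \right)}} = \sqrt{- \frac{35}{2} + 94} = \sqrt{\frac{153}{2}} = \frac{3 \sqrt{34}}{2}$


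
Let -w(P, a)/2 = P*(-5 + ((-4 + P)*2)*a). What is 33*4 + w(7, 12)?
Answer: -806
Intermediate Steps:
w(P, a) = -2*P*(-5 + a*(-8 + 2*P)) (w(P, a) = -2*P*(-5 + ((-4 + P)*2)*a) = -2*P*(-5 + (-8 + 2*P)*a) = -2*P*(-5 + a*(-8 + 2*P)))
33*4 + w(7, 12) = 33*4 + 2*7*(5 + 8*12 - 2*7*12) = 132 + 2*7*(5 + 96 - 168) = 132 + 2*7*(-67) = 132 - 938 = -806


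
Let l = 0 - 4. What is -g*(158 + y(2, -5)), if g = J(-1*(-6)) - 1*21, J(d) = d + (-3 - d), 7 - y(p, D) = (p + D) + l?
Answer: 4128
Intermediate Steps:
l = -4
y(p, D) = 11 - D - p (y(p, D) = 7 - ((p + D) - 4) = 7 - ((D + p) - 4) = 7 - (-4 + D + p) = 7 + (4 - D - p) = 11 - D - p)
J(d) = -3
g = -24 (g = -3 - 1*21 = -3 - 21 = -24)
-g*(158 + y(2, -5)) = -(-24)*(158 + (11 - 1*(-5) - 1*2)) = -(-24)*(158 + (11 + 5 - 2)) = -(-24)*(158 + 14) = -(-24)*172 = -1*(-4128) = 4128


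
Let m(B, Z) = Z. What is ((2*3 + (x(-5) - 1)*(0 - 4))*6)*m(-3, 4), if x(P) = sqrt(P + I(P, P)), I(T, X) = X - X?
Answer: 240 - 96*I*sqrt(5) ≈ 240.0 - 214.66*I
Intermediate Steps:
I(T, X) = 0
x(P) = sqrt(P) (x(P) = sqrt(P + 0) = sqrt(P))
((2*3 + (x(-5) - 1)*(0 - 4))*6)*m(-3, 4) = ((2*3 + (sqrt(-5) - 1)*(0 - 4))*6)*4 = ((6 + (I*sqrt(5) - 1)*(-4))*6)*4 = ((6 + (-1 + I*sqrt(5))*(-4))*6)*4 = ((6 + (4 - 4*I*sqrt(5)))*6)*4 = ((10 - 4*I*sqrt(5))*6)*4 = (60 - 24*I*sqrt(5))*4 = 240 - 96*I*sqrt(5)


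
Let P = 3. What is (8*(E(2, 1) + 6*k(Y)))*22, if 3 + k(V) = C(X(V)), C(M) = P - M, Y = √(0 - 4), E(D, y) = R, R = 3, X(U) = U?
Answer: 528 - 2112*I ≈ 528.0 - 2112.0*I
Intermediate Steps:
E(D, y) = 3
Y = 2*I (Y = √(-4) = 2*I ≈ 2.0*I)
C(M) = 3 - M
k(V) = -V (k(V) = -3 + (3 - V) = -V)
(8*(E(2, 1) + 6*k(Y)))*22 = (8*(3 + 6*(-2*I)))*22 = (8*(3 - 12*I))*22 = (24 - 96*I)*22 = 528 - 2112*I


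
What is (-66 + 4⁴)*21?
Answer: 3990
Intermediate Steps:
(-66 + 4⁴)*21 = (-66 + 256)*21 = 190*21 = 3990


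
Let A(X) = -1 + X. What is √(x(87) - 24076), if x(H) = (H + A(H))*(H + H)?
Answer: √6026 ≈ 77.627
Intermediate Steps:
x(H) = 2*H*(-1 + 2*H) (x(H) = (H + (-1 + H))*(H + H) = (-1 + 2*H)*(2*H) = 2*H*(-1 + 2*H))
√(x(87) - 24076) = √(2*87*(-1 + 2*87) - 24076) = √(2*87*(-1 + 174) - 24076) = √(2*87*173 - 24076) = √(30102 - 24076) = √6026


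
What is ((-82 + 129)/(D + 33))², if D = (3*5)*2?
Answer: 2209/3969 ≈ 0.55656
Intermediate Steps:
D = 30 (D = 15*2 = 30)
((-82 + 129)/(D + 33))² = ((-82 + 129)/(30 + 33))² = (47/63)² = 2209/3969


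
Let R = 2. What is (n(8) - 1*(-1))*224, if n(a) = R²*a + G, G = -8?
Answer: 5600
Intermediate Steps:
n(a) = -8 + 4*a (n(a) = 2²*a - 8 = 4*a - 8 = -8 + 4*a)
(n(8) - 1*(-1))*224 = ((-8 + 4*8) - 1*(-1))*224 = ((-8 + 32) + 1)*224 = (24 + 1)*224 = 25*224 = 5600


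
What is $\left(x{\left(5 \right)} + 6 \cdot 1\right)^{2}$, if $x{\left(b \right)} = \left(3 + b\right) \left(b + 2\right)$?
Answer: $3844$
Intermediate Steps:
$x{\left(b \right)} = \left(2 + b\right) \left(3 + b\right)$ ($x{\left(b \right)} = \left(3 + b\right) \left(2 + b\right) = \left(2 + b\right) \left(3 + b\right)$)
$\left(x{\left(5 \right)} + 6 \cdot 1\right)^{2} = \left(\left(6 + 5^{2} + 5 \cdot 5\right) + 6 \cdot 1\right)^{2} = \left(\left(6 + 25 + 25\right) + 6\right)^{2} = \left(56 + 6\right)^{2} = 62^{2} = 3844$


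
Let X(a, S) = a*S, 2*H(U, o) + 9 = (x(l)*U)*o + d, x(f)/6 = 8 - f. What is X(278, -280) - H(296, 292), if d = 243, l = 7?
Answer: -337253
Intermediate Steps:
x(f) = 48 - 6*f (x(f) = 6*(8 - f) = 48 - 6*f)
H(U, o) = 117 + 3*U*o (H(U, o) = -9/2 + (((48 - 6*7)*U)*o + 243)/2 = -9/2 + (((48 - 42)*U)*o + 243)/2 = -9/2 + ((6*U)*o + 243)/2 = -9/2 + (6*U*o + 243)/2 = -9/2 + (243 + 6*U*o)/2 = -9/2 + (243/2 + 3*U*o) = 117 + 3*U*o)
X(a, S) = S*a
X(278, -280) - H(296, 292) = -280*278 - (117 + 3*296*292) = -77840 - (117 + 259296) = -77840 - 1*259413 = -77840 - 259413 = -337253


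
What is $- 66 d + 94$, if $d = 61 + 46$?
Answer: $-6968$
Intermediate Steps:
$d = 107$
$- 66 d + 94 = \left(-66\right) 107 + 94 = -7062 + 94 = -6968$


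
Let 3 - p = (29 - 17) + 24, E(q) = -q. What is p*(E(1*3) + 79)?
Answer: -2508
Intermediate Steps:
p = -33 (p = 3 - ((29 - 17) + 24) = 3 - (12 + 24) = 3 - 1*36 = 3 - 36 = -33)
p*(E(1*3) + 79) = -33*(-3 + 79) = -33*76 = -2508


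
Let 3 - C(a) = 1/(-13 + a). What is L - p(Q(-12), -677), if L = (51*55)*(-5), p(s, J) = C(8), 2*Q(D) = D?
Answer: -70141/5 ≈ -14028.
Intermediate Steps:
Q(D) = D/2
C(a) = 3 - 1/(-13 + a)
p(s, J) = 16/5 (p(s, J) = (-40 + 3*8)/(-13 + 8) = (-40 + 24)/(-5) = -⅕*(-16) = 16/5)
L = -14025 (L = 2805*(-5) = -14025)
L - p(Q(-12), -677) = -14025 - 1*16/5 = -14025 - 16/5 = -70141/5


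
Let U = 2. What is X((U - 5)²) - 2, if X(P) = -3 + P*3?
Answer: 22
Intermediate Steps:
X(P) = -3 + 3*P
X((U - 5)²) - 2 = (-3 + 3*(2 - 5)²) - 2 = (-3 + 3*(-3)²) - 2 = (-3 + 3*9) - 2 = (-3 + 27) - 2 = 24 - 2 = 22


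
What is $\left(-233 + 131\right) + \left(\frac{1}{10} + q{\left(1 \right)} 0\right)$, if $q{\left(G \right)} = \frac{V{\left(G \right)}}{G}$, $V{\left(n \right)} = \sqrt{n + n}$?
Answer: $- \frac{1019}{10} \approx -101.9$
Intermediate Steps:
$V{\left(n \right)} = \sqrt{2} \sqrt{n}$ ($V{\left(n \right)} = \sqrt{2 n} = \sqrt{2} \sqrt{n}$)
$q{\left(G \right)} = \frac{\sqrt{2}}{\sqrt{G}}$ ($q{\left(G \right)} = \frac{\sqrt{2} \sqrt{G}}{G} = \frac{\sqrt{2}}{\sqrt{G}}$)
$\left(-233 + 131\right) + \left(\frac{1}{10} + q{\left(1 \right)} 0\right) = \left(-233 + 131\right) + \left(\frac{1}{10} + \sqrt{2} \frac{1}{\sqrt{1}} \cdot 0\right) = -102 + \left(\frac{1}{10} + \sqrt{2} \cdot 1 \cdot 0\right) = -102 + \left(\frac{1}{10} + \sqrt{2} \cdot 0\right) = -102 + \left(\frac{1}{10} + 0\right) = -102 + \frac{1}{10} = - \frac{1019}{10}$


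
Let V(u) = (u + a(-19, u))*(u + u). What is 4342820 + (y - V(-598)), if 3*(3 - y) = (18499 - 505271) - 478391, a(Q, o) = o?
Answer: 3234128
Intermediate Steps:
V(u) = 4*u**2 (V(u) = (u + u)*(u + u) = (2*u)*(2*u) = 4*u**2)
y = 321724 (y = 3 - ((18499 - 505271) - 478391)/3 = 3 - (-486772 - 478391)/3 = 3 - 1/3*(-965163) = 3 + 321721 = 321724)
4342820 + (y - V(-598)) = 4342820 + (321724 - 4*(-598)**2) = 4342820 + (321724 - 4*357604) = 4342820 + (321724 - 1*1430416) = 4342820 + (321724 - 1430416) = 4342820 - 1108692 = 3234128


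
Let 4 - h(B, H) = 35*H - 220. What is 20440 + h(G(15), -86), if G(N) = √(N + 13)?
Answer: 23674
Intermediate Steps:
G(N) = √(13 + N)
h(B, H) = 224 - 35*H (h(B, H) = 4 - (35*H - 220) = 4 - (-220 + 35*H) = 4 + (220 - 35*H) = 224 - 35*H)
20440 + h(G(15), -86) = 20440 + (224 - 35*(-86)) = 20440 + (224 + 3010) = 20440 + 3234 = 23674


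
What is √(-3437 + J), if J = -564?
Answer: I*√4001 ≈ 63.253*I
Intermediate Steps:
√(-3437 + J) = √(-3437 - 564) = √(-4001) = I*√4001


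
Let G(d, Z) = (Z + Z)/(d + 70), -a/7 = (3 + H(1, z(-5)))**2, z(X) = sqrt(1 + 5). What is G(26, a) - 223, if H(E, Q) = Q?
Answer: -3603/16 - 7*sqrt(6)/8 ≈ -227.33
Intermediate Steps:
z(X) = sqrt(6)
a = -7*(3 + sqrt(6))**2 ≈ -207.88
G(d, Z) = 2*Z/(70 + d) (G(d, Z) = (2*Z)/(70 + d) = 2*Z/(70 + d))
G(26, a) - 223 = 2*(-105 - 42*sqrt(6))/(70 + 26) - 223 = 2*(-105 - 42*sqrt(6))/96 - 223 = 2*(-105 - 42*sqrt(6))*(1/96) - 223 = (-35/16 - 7*sqrt(6)/8) - 223 = -3603/16 - 7*sqrt(6)/8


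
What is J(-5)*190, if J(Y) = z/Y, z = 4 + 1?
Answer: -190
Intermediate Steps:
z = 5
J(Y) = 5/Y
J(-5)*190 = (5/(-5))*190 = (5*(-⅕))*190 = -1*190 = -190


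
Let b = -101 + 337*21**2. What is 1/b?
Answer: 1/148516 ≈ 6.7333e-6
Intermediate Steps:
b = 148516 (b = -101 + 337*441 = -101 + 148617 = 148516)
1/b = 1/148516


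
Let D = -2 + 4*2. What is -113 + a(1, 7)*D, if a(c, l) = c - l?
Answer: -149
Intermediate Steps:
D = 6 (D = -2 + 8 = 6)
-113 + a(1, 7)*D = -113 + (1 - 1*7)*6 = -113 + (1 - 7)*6 = -113 - 6*6 = -113 - 36 = -149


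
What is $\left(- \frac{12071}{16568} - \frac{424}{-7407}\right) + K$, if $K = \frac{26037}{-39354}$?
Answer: $- \frac{1072903505587}{804915075384} \approx -1.3329$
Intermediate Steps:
$K = - \frac{8679}{13118}$ ($K = 26037 \left(- \frac{1}{39354}\right) = - \frac{8679}{13118} \approx -0.66161$)
$\left(- \frac{12071}{16568} - \frac{424}{-7407}\right) + K = \left(- \frac{12071}{16568} - \frac{424}{-7407}\right) - \frac{8679}{13118} = \left(\left(-12071\right) \frac{1}{16568} - - \frac{424}{7407}\right) - \frac{8679}{13118} = \left(- \frac{12071}{16568} + \frac{424}{7407}\right) - \frac{8679}{13118} = - \frac{82385065}{122719176} - \frac{8679}{13118} = - \frac{1072903505587}{804915075384}$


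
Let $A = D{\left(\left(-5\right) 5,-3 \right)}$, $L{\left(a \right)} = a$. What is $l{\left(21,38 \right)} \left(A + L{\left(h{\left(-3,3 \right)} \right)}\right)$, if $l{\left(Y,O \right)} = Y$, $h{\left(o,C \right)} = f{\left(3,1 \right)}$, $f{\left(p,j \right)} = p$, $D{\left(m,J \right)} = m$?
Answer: $-462$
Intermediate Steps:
$h{\left(o,C \right)} = 3$
$A = -25$ ($A = \left(-5\right) 5 = -25$)
$l{\left(21,38 \right)} \left(A + L{\left(h{\left(-3,3 \right)} \right)}\right) = 21 \left(-25 + 3\right) = 21 \left(-22\right) = -462$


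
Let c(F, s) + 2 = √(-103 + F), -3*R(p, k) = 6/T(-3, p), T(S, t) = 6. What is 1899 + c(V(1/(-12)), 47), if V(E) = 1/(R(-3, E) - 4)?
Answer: 1897 + I*√17446/13 ≈ 1897.0 + 10.16*I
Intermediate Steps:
R(p, k) = -⅓ (R(p, k) = -2/6 = -⅓*1 = -⅓)
V(E) = -3/13 (V(E) = 1/(-⅓ - 4) = 1/(-13/3) = -3/13)
c(F, s) = -2 + √(-103 + F)
1899 + c(V(1/(-12)), 47) = 1899 + (-2 + √(-103 - 3/13)) = 1899 + (-2 + √(-1342/13)) = 1899 + (-2 + I*√17446/13) = 1897 + I*√17446/13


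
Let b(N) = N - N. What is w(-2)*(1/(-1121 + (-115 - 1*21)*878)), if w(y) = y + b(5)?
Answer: 1/551823 ≈ 1.8122e-6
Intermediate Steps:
b(N) = 0
w(y) = y (w(y) = y + 0 = y)
w(-2)*(1/(-1121 + (-115 - 1*21)*878)) = -2/((-1121 + (-115 - 1*21))*878) = -2/((-1121 + (-115 - 21))*878) = -2/((-1121 - 136)*878) = -2/((-1257)*878) = -(-2)/(1257*878) = -2*(-1/1103646) = 1/551823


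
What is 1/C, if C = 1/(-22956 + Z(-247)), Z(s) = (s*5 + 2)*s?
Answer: 281595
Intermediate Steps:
Z(s) = s*(2 + 5*s) (Z(s) = (5*s + 2)*s = (2 + 5*s)*s = s*(2 + 5*s))
C = 1/281595 (C = 1/(-22956 - 247*(2 + 5*(-247))) = 1/(-22956 - 247*(2 - 1235)) = 1/(-22956 - 247*(-1233)) = 1/(-22956 + 304551) = 1/281595 ≈ 3.5512e-6)
1/C = 1/(1/281595) = 281595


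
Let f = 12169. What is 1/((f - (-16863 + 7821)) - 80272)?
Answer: -1/59061 ≈ -1.6932e-5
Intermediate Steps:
1/((f - (-16863 + 7821)) - 80272) = 1/((12169 - (-16863 + 7821)) - 80272) = 1/((12169 - 1*(-9042)) - 80272) = 1/((12169 + 9042) - 80272) = 1/(21211 - 80272) = 1/(-59061) = -1/59061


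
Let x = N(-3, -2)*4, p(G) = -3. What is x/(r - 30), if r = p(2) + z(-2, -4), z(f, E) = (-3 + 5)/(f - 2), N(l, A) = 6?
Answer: -48/67 ≈ -0.71642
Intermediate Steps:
z(f, E) = 2/(-2 + f)
x = 24 (x = 6*4 = 24)
r = -7/2 (r = -3 + 2/(-2 - 2) = -3 + 2/(-4) = -3 + 2*(-1/4) = -3 - 1/2 = -7/2 ≈ -3.5000)
x/(r - 30) = 24/(-7/2 - 30) = 24/(-67/2) = 24*(-2/67) = -48/67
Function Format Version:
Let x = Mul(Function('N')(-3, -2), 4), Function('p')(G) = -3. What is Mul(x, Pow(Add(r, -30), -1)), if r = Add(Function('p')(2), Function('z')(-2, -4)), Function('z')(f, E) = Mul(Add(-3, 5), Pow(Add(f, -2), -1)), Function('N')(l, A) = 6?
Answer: Rational(-48, 67) ≈ -0.71642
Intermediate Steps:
Function('z')(f, E) = Mul(2, Pow(Add(-2, f), -1))
x = 24 (x = Mul(6, 4) = 24)
r = Rational(-7, 2) (r = Add(-3, Mul(2, Pow(Add(-2, -2), -1))) = Add(-3, Mul(2, Pow(-4, -1))) = Add(-3, Mul(2, Rational(-1, 4))) = Add(-3, Rational(-1, 2)) = Rational(-7, 2) ≈ -3.5000)
Mul(x, Pow(Add(r, -30), -1)) = Mul(24, Pow(Add(Rational(-7, 2), -30), -1)) = Mul(24, Pow(Rational(-67, 2), -1)) = Mul(24, Rational(-2, 67)) = Rational(-48, 67)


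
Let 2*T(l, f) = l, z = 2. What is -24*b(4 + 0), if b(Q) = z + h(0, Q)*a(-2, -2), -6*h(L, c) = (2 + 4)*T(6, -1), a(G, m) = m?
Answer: -192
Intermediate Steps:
T(l, f) = l/2
h(L, c) = -3 (h(L, c) = -(2 + 4)*(½)*6/6 = -3)
b(Q) = 8 (b(Q) = 2 - 3*(-2) = 2 + 6 = 8)
-24*b(4 + 0) = -24*8 = -192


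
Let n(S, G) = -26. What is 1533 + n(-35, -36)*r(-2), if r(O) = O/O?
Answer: 1507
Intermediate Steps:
r(O) = 1
1533 + n(-35, -36)*r(-2) = 1533 - 26*1 = 1533 - 26 = 1507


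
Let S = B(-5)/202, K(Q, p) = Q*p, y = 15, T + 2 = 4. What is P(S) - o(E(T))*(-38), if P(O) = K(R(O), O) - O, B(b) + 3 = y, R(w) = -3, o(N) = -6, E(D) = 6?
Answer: -23052/101 ≈ -228.24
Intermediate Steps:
T = 2 (T = -2 + 4 = 2)
B(b) = 12 (B(b) = -3 + 15 = 12)
S = 6/101 (S = 12/202 = 12*(1/202) = 6/101 ≈ 0.059406)
P(O) = -4*O (P(O) = -3*O - O = -4*O)
P(S) - o(E(T))*(-38) = -4*6/101 - (-6)*(-38) = -24/101 - 1*228 = -24/101 - 228 = -23052/101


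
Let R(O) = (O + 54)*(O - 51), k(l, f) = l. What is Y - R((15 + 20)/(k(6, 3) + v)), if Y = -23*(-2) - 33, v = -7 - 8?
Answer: 223847/81 ≈ 2763.5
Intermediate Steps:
v = -15
R(O) = (-51 + O)*(54 + O) (R(O) = (54 + O)*(-51 + O) = (-51 + O)*(54 + O))
Y = 13 (Y = 46 - 33 = 13)
Y - R((15 + 20)/(k(6, 3) + v)) = 13 - (-2754 + ((15 + 20)/(6 - 15))² + 3*((15 + 20)/(6 - 15))) = 13 - (-2754 + (35/(-9))² + 3*(35/(-9))) = 13 - (-2754 + (35*(-⅑))² + 3*(35*(-⅑))) = 13 - (-2754 + (-35/9)² + 3*(-35/9)) = 13 - (-2754 + 1225/81 - 35/3) = 13 - 1*(-222794/81) = 13 + 222794/81 = 223847/81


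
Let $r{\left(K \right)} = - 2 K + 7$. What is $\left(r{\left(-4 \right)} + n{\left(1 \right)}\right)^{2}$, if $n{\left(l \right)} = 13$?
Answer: $784$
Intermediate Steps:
$r{\left(K \right)} = 7 - 2 K$
$\left(r{\left(-4 \right)} + n{\left(1 \right)}\right)^{2} = \left(\left(7 - -8\right) + 13\right)^{2} = \left(\left(7 + 8\right) + 13\right)^{2} = \left(15 + 13\right)^{2} = 28^{2} = 784$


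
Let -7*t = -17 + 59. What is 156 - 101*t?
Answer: 762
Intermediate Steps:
t = -6 (t = -(-17 + 59)/7 = -⅐*42 = -6)
156 - 101*t = 156 - 101*(-6) = 156 + 606 = 762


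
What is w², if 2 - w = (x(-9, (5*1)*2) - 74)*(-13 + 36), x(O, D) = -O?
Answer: 2241009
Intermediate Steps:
w = 1497 (w = 2 - (-1*(-9) - 74)*(-13 + 36) = 2 - (9 - 74)*23 = 2 - (-65)*23 = 2 - 1*(-1495) = 2 + 1495 = 1497)
w² = 1497² = 2241009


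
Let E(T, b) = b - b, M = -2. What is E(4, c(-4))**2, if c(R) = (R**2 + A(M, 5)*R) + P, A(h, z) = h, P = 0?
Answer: 0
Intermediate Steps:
c(R) = R**2 - 2*R (c(R) = (R**2 - 2*R) + 0 = R**2 - 2*R)
E(T, b) = 0
E(4, c(-4))**2 = 0**2 = 0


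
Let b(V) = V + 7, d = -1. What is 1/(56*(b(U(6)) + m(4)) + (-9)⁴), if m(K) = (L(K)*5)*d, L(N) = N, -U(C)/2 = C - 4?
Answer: 1/5609 ≈ 0.00017828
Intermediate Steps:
U(C) = 8 - 2*C (U(C) = -2*(C - 4) = -2*(-4 + C) = 8 - 2*C)
m(K) = -5*K (m(K) = (K*5)*(-1) = (5*K)*(-1) = -5*K)
b(V) = 7 + V
1/(56*(b(U(6)) + m(4)) + (-9)⁴) = 1/(56*((7 + (8 - 2*6)) - 5*4) + (-9)⁴) = 1/(56*((7 + (8 - 12)) - 20) + 6561) = 1/(56*((7 - 4) - 20) + 6561) = 1/(56*(3 - 20) + 6561) = 1/(56*(-17) + 6561) = 1/(-952 + 6561) = 1/5609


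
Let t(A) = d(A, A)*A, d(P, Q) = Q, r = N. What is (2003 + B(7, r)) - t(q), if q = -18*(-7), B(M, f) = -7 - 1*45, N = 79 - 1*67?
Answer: -13925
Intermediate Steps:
N = 12 (N = 79 - 67 = 12)
r = 12
B(M, f) = -52 (B(M, f) = -7 - 45 = -52)
q = 126
t(A) = A² (t(A) = A*A = A²)
(2003 + B(7, r)) - t(q) = (2003 - 52) - 1*126² = 1951 - 1*15876 = 1951 - 15876 = -13925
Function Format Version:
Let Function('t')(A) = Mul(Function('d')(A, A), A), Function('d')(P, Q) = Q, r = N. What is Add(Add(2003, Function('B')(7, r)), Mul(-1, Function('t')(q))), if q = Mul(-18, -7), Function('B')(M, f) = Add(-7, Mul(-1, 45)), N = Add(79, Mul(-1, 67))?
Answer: -13925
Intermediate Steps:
N = 12 (N = Add(79, -67) = 12)
r = 12
Function('B')(M, f) = -52 (Function('B')(M, f) = Add(-7, -45) = -52)
q = 126
Function('t')(A) = Pow(A, 2) (Function('t')(A) = Mul(A, A) = Pow(A, 2))
Add(Add(2003, Function('B')(7, r)), Mul(-1, Function('t')(q))) = Add(Add(2003, -52), Mul(-1, Pow(126, 2))) = Add(1951, Mul(-1, 15876)) = Add(1951, -15876) = -13925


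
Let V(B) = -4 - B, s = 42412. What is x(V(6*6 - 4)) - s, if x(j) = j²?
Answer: -41116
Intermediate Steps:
x(V(6*6 - 4)) - s = (-4 - (6*6 - 4))² - 1*42412 = (-4 - (36 - 4))² - 42412 = (-4 - 1*32)² - 42412 = (-4 - 32)² - 42412 = (-36)² - 42412 = 1296 - 42412 = -41116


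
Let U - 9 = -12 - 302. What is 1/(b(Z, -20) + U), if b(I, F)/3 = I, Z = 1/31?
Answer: -31/9452 ≈ -0.0032797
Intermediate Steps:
Z = 1/31 ≈ 0.032258
b(I, F) = 3*I
U = -305 (U = 9 + (-12 - 302) = 9 - 314 = -305)
1/(b(Z, -20) + U) = 1/(3*(1/31) - 305) = 1/(3/31 - 305) = 1/(-9452/31) = -31/9452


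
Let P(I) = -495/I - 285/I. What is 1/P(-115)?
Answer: 23/156 ≈ 0.14744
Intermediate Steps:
P(I) = -780/I
1/P(-115) = 1/(-780/(-115)) = 1/(-780*(-1/115)) = 1/(156/23) = 23/156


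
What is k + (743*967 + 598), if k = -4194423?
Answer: -3475344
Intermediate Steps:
k + (743*967 + 598) = -4194423 + (743*967 + 598) = -4194423 + (718481 + 598) = -4194423 + 719079 = -3475344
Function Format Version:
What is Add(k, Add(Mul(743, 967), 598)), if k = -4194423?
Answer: -3475344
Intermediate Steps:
Add(k, Add(Mul(743, 967), 598)) = Add(-4194423, Add(Mul(743, 967), 598)) = Add(-4194423, Add(718481, 598)) = Add(-4194423, 719079) = -3475344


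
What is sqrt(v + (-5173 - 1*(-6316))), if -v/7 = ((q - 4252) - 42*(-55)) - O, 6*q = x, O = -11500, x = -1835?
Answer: I*sqrt(2290398)/6 ≈ 252.23*I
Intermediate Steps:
q = -1835/6 (q = (1/6)*(-1835) = -1835/6 ≈ -305.83)
v = -388591/6 (v = -7*(((-1835/6 - 4252) - 42*(-55)) - 1*(-11500)) = -7*((-27347/6 + 2310) + 11500) = -7*(-13487/6 + 11500) = -7*55513/6 = -388591/6 ≈ -64765.)
sqrt(v + (-5173 - 1*(-6316))) = sqrt(-388591/6 + (-5173 - 1*(-6316))) = sqrt(-388591/6 + (-5173 + 6316)) = sqrt(-388591/6 + 1143) = sqrt(-381733/6) = I*sqrt(2290398)/6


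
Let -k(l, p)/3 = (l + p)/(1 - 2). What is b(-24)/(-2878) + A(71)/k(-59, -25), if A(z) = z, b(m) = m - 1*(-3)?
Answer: -99523/362628 ≈ -0.27445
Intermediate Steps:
b(m) = 3 + m (b(m) = m + 3 = 3 + m)
k(l, p) = 3*l + 3*p (k(l, p) = -3*(l + p)/(1 - 2) = -3*(l + p)/(-1) = -3*(l + p)*(-1) = -3*(-l - p) = 3*l + 3*p)
b(-24)/(-2878) + A(71)/k(-59, -25) = (3 - 24)/(-2878) + 71/(3*(-59) + 3*(-25)) = -21*(-1/2878) + 71/(-177 - 75) = 21/2878 + 71/(-252) = 21/2878 + 71*(-1/252) = 21/2878 - 71/252 = -99523/362628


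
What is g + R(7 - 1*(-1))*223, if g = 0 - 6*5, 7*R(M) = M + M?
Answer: 3358/7 ≈ 479.71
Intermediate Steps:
R(M) = 2*M/7 (R(M) = (M + M)/7 = (2*M)/7 = 2*M/7)
g = -30 (g = 0 - 30 = -30)
g + R(7 - 1*(-1))*223 = -30 + (2*(7 - 1*(-1))/7)*223 = -30 + (2*(7 + 1)/7)*223 = -30 + ((2/7)*8)*223 = -30 + (16/7)*223 = -30 + 3568/7 = 3358/7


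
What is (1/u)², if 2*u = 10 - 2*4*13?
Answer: 1/2209 ≈ 0.00045269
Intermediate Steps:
u = -47 (u = (10 - 2*4*13)/2 = (10 - 8*13)/2 = (10 - 104)/2 = (½)*(-94) = -47)
(1/u)² = (1/(-47))² = (-1/47)² = 1/2209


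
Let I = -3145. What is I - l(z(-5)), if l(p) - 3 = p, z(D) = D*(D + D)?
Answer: -3198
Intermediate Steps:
z(D) = 2*D² (z(D) = D*(2*D) = 2*D²)
l(p) = 3 + p
I - l(z(-5)) = -3145 - (3 + 2*(-5)²) = -3145 - (3 + 2*25) = -3145 - (3 + 50) = -3145 - 1*53 = -3145 - 53 = -3198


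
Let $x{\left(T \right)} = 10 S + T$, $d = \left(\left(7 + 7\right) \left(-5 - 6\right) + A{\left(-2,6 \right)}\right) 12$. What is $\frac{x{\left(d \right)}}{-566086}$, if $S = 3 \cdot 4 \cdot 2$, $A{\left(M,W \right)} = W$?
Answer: $\frac{768}{283043} \approx 0.0027134$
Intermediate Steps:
$S = 24$ ($S = 12 \cdot 2 = 24$)
$d = -1776$ ($d = \left(\left(7 + 7\right) \left(-5 - 6\right) + 6\right) 12 = \left(14 \left(-11\right) + 6\right) 12 = \left(-154 + 6\right) 12 = \left(-148\right) 12 = -1776$)
$x{\left(T \right)} = 240 + T$ ($x{\left(T \right)} = 10 \cdot 24 + T = 240 + T$)
$\frac{x{\left(d \right)}}{-566086} = \frac{240 - 1776}{-566086} = \left(-1536\right) \left(- \frac{1}{566086}\right) = \frac{768}{283043}$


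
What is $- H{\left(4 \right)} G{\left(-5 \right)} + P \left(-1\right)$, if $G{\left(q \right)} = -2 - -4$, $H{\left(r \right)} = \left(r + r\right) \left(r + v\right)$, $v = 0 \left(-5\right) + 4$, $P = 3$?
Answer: $-131$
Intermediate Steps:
$v = 4$ ($v = 0 + 4 = 4$)
$H{\left(r \right)} = 2 r \left(4 + r\right)$ ($H{\left(r \right)} = \left(r + r\right) \left(r + 4\right) = 2 r \left(4 + r\right)$)
$G{\left(q \right)} = 2$ ($G{\left(q \right)} = -2 + 4 = 2$)
$- H{\left(4 \right)} G{\left(-5 \right)} + P \left(-1\right) = - 2 \cdot 4 \left(4 + 4\right) 2 + 3 \left(-1\right) = - 2 \cdot 4 \cdot 8 \cdot 2 - 3 = \left(-1\right) 64 \cdot 2 - 3 = \left(-64\right) 2 - 3 = -128 - 3 = -131$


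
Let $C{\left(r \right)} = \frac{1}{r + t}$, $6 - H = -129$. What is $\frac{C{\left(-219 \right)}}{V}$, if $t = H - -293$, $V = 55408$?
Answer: $\frac{1}{11580272} \approx 8.6354 \cdot 10^{-8}$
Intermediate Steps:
$H = 135$ ($H = 6 - -129 = 6 + 129 = 135$)
$t = 428$ ($t = 135 - -293 = 135 + 293 = 428$)
$C{\left(r \right)} = \frac{1}{428 + r}$ ($C{\left(r \right)} = \frac{1}{r + 428} = \frac{1}{428 + r}$)
$\frac{C{\left(-219 \right)}}{V} = \frac{1}{\left(428 - 219\right) 55408} = \frac{1}{209} \cdot \frac{1}{55408} = \frac{1}{11580272}$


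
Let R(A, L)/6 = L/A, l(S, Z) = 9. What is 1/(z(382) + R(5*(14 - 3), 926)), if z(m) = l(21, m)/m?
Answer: 21010/2122887 ≈ 0.0098969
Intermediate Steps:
R(A, L) = 6*L/A (R(A, L) = 6*(L/A) = 6*L/A)
z(m) = 9/m
1/(z(382) + R(5*(14 - 3), 926)) = 1/(9/382 + 6*926/(5*(14 - 3))) = 1/(9*(1/382) + 6*926/(5*11)) = 1/(9/382 + 6*926/55) = 1/(9/382 + 6*926*(1/55)) = 1/(9/382 + 5556/55) = 1/(2122887/21010) = 21010/2122887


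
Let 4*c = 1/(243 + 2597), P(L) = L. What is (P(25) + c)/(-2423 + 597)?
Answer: -284001/20743360 ≈ -0.013691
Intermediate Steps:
c = 1/11360 (c = 1/(4*(243 + 2597)) = (1/4)/2840 = (1/4)*(1/2840) = 1/11360 ≈ 8.8028e-5)
(P(25) + c)/(-2423 + 597) = (25 + 1/11360)/(-2423 + 597) = (284001/11360)/(-1826) = (284001/11360)*(-1/1826) = -284001/20743360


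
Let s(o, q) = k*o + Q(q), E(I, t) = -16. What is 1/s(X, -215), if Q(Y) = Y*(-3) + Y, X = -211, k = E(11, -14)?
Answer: 1/3806 ≈ 0.00026274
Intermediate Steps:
k = -16
Q(Y) = -2*Y (Q(Y) = -3*Y + Y = -2*Y)
s(o, q) = -16*o - 2*q
1/s(X, -215) = 1/(-16*(-211) - 2*(-215)) = 1/(3376 + 430) = 1/3806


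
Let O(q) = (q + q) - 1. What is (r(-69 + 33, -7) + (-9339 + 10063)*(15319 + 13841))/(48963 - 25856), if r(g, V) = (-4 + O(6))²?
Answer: 21111889/23107 ≈ 913.66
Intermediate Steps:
O(q) = -1 + 2*q (O(q) = 2*q - 1 = -1 + 2*q)
r(g, V) = 49 (r(g, V) = (-4 + (-1 + 2*6))² = (-4 + (-1 + 12))² = (-4 + 11)² = 7² = 49)
(r(-69 + 33, -7) + (-9339 + 10063)*(15319 + 13841))/(48963 - 25856) = (49 + (-9339 + 10063)*(15319 + 13841))/(48963 - 25856) = (49 + 724*29160)/23107 = (49 + 21111840)*(1/23107) = 21111889*(1/23107) = 21111889/23107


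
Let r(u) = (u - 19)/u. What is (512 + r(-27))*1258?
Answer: 17448460/27 ≈ 6.4624e+5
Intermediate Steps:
r(u) = (-19 + u)/u
(512 + r(-27))*1258 = (512 + (-19 - 27)/(-27))*1258 = (512 - 1/27*(-46))*1258 = (512 + 46/27)*1258 = (13870/27)*1258 = 17448460/27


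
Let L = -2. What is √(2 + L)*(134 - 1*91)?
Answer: 0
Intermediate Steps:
√(2 + L)*(134 - 1*91) = √(2 - 2)*(134 - 1*91) = √0*(134 - 91) = 0*43 = 0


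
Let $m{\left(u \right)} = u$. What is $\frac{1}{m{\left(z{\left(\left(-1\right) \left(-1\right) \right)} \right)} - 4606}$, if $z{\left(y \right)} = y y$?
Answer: $- \frac{1}{4605} \approx -0.00021716$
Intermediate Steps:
$z{\left(y \right)} = y^{2}$
$\frac{1}{m{\left(z{\left(\left(-1\right) \left(-1\right) \right)} \right)} - 4606} = \frac{1}{\left(\left(-1\right) \left(-1\right)\right)^{2} - 4606} = \frac{1}{1^{2} - 4606} = \frac{1}{1 - 4606} = \frac{1}{-4605} = - \frac{1}{4605}$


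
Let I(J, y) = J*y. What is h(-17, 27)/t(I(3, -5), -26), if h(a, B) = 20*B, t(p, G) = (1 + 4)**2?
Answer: 108/5 ≈ 21.600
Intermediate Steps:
t(p, G) = 25 (t(p, G) = 5**2 = 25)
h(-17, 27)/t(I(3, -5), -26) = (20*27)/25 = 540*(1/25) = 108/5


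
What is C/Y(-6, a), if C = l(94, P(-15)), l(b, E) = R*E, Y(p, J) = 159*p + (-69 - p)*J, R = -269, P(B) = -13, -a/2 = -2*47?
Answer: -3497/12798 ≈ -0.27325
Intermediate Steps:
a = 188 (a = -(-4)*47 = -2*(-94) = 188)
Y(p, J) = 159*p + J*(-69 - p)
l(b, E) = -269*E
C = 3497 (C = -269*(-13) = 3497)
C/Y(-6, a) = 3497/(-69*188 + 159*(-6) - 1*188*(-6)) = 3497/(-12972 - 954 + 1128) = 3497/(-12798) = 3497*(-1/12798) = -3497/12798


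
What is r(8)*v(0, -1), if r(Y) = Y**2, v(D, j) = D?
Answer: 0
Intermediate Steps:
r(8)*v(0, -1) = 8**2*0 = 64*0 = 0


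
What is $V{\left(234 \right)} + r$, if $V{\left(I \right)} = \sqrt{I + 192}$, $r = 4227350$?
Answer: $4227350 + \sqrt{426} \approx 4.2274 \cdot 10^{6}$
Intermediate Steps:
$V{\left(I \right)} = \sqrt{192 + I}$
$V{\left(234 \right)} + r = \sqrt{192 + 234} + 4227350 = \sqrt{426} + 4227350 = 4227350 + \sqrt{426}$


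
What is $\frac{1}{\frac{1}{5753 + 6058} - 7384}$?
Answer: $- \frac{11811}{87212423} \approx -0.00013543$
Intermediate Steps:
$\frac{1}{\frac{1}{5753 + 6058} - 7384} = \frac{1}{\frac{1}{11811} - 7384} = \frac{1}{- \frac{87212423}{11811}} = - \frac{11811}{87212423}$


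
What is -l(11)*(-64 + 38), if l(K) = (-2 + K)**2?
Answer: 2106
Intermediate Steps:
-l(11)*(-64 + 38) = -(-2 + 11)**2*(-64 + 38) = -9**2*(-26) = -81*(-26) = -1*(-2106) = 2106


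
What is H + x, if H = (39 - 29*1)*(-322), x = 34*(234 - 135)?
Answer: 146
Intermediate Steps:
x = 3366 (x = 34*99 = 3366)
H = -3220 (H = (39 - 29)*(-322) = 10*(-322) = -3220)
H + x = -3220 + 3366 = 146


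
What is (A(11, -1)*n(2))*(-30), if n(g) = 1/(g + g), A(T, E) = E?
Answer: 15/2 ≈ 7.5000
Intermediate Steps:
n(g) = 1/(2*g)
(A(11, -1)*n(2))*(-30) = -1/(2*2)*(-30) = -1*1/4*(-30) = -1/4*(-30) = 15/2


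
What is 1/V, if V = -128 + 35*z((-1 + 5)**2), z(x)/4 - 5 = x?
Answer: 1/2812 ≈ 0.00035562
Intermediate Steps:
z(x) = 20 + 4*x
V = 2812 (V = -128 + 35*(20 + 4*(-1 + 5)**2) = -128 + 35*(20 + 4*4**2) = -128 + 35*(20 + 4*16) = -128 + 35*(20 + 64) = -128 + 35*84 = -128 + 2940 = 2812)
1/V = 1/2812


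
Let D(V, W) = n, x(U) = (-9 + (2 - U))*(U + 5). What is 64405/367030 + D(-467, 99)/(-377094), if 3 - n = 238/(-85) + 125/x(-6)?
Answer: 715602619/4070729730 ≈ 0.17579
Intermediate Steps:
x(U) = (-7 - U)*(5 + U)
n = -596/5 (n = 3 - (238/(-85) + 125/(-35 - 1*(-6)**2 - 12*(-6))) = 3 - (238*(-1/85) + 125/(-35 - 1*36 + 72)) = 3 - (-14/5 + 125/(-35 - 36 + 72)) = 3 - (-14/5 + 125/1) = 3 - (-14/5 + 125*1) = 3 - (-14/5 + 125) = 3 - 1*611/5 = 3 - 611/5 = -596/5 ≈ -119.20)
D(V, W) = -596/5
64405/367030 + D(-467, 99)/(-377094) = 64405/367030 - 596/5/(-377094) = 64405*(1/367030) - 596/5*(-1/377094) = 12881/73406 + 298/942735 = 715602619/4070729730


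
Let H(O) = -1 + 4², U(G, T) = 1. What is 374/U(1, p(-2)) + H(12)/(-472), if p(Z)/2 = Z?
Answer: 176513/472 ≈ 373.97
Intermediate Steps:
p(Z) = 2*Z
H(O) = 15 (H(O) = -1 + 16 = 15)
374/U(1, p(-2)) + H(12)/(-472) = 374/1 + 15/(-472) = 374*1 + 15*(-1/472) = 374 - 15/472 = 176513/472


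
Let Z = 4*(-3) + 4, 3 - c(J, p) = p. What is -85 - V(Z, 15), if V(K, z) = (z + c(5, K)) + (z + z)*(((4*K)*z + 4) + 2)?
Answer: 14109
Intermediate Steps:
c(J, p) = 3 - p
Z = -8 (Z = -12 + 4 = -8)
V(K, z) = 3 + z - K + 2*z*(6 + 4*K*z) (V(K, z) = (z + (3 - K)) + (z + z)*(((4*K)*z + 4) + 2) = (3 + z - K) + (2*z)*((4*K*z + 4) + 2) = (3 + z - K) + (2*z)*((4 + 4*K*z) + 2) = (3 + z - K) + (2*z)*(6 + 4*K*z) = (3 + z - K) + 2*z*(6 + 4*K*z) = 3 + z - K + 2*z*(6 + 4*K*z))
-85 - V(Z, 15) = -85 - (3 - 1*(-8) + 13*15 + 8*(-8)*15**2) = -85 - (3 + 8 + 195 + 8*(-8)*225) = -85 - (3 + 8 + 195 - 14400) = -85 - 1*(-14194) = -85 + 14194 = 14109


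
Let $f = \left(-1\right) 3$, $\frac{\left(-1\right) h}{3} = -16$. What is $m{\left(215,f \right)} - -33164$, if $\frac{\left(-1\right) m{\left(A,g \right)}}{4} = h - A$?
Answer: $33832$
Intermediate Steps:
$h = 48$ ($h = \left(-3\right) \left(-16\right) = 48$)
$f = -3$
$m{\left(A,g \right)} = -192 + 4 A$ ($m{\left(A,g \right)} = - 4 \left(48 - A\right) = -192 + 4 A$)
$m{\left(215,f \right)} - -33164 = \left(-192 + 4 \cdot 215\right) - -33164 = \left(-192 + 860\right) + 33164 = 668 + 33164 = 33832$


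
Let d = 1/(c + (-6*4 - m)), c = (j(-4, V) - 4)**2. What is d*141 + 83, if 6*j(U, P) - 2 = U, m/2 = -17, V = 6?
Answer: 22766/259 ≈ 87.900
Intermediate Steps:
m = -34 (m = 2*(-17) = -34)
j(U, P) = 1/3 + U/6
c = 169/9 (c = ((1/3 + (1/6)*(-4)) - 4)**2 = ((1/3 - 2/3) - 4)**2 = (-1/3 - 4)**2 = (-13/3)**2 = 169/9 ≈ 18.778)
d = 9/259 (d = 1/(169/9 + (-6*4 - 1*(-34))) = 1/(169/9 + (-24 + 34)) = 1/(169/9 + 10) = 1/(259/9) = 9/259 ≈ 0.034749)
d*141 + 83 = (9/259)*141 + 83 = 1269/259 + 83 = 22766/259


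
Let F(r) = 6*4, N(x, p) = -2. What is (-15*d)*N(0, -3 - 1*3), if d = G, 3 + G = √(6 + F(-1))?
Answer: -90 + 30*√30 ≈ 74.317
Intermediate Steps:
F(r) = 24
G = -3 + √30 (G = -3 + √(6 + 24) = -3 + √30 ≈ 2.4772)
d = -3 + √30 ≈ 2.4772
(-15*d)*N(0, -3 - 1*3) = -15*(-3 + √30)*(-2) = (45 - 15*√30)*(-2) = -90 + 30*√30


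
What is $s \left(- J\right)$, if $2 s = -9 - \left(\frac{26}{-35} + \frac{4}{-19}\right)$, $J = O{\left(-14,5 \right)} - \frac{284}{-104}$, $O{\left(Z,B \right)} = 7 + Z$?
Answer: $- \frac{593961}{34580} \approx -17.176$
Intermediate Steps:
$J = - \frac{111}{26}$ ($J = \left(7 - 14\right) - \frac{284}{-104} = -7 - 284 \left(- \frac{1}{104}\right) = -7 - - \frac{71}{26} = -7 + \frac{71}{26} = - \frac{111}{26} \approx -4.2692$)
$s = - \frac{5351}{1330}$ ($s = \frac{-9 - \left(\frac{26}{-35} + \frac{4}{-19}\right)}{2} = \frac{-9 - \left(26 \left(- \frac{1}{35}\right) + 4 \left(- \frac{1}{19}\right)\right)}{2} = \frac{-9 - \left(- \frac{26}{35} - \frac{4}{19}\right)}{2} = \frac{-9 - - \frac{634}{665}}{2} = \frac{-9 + \frac{634}{665}}{2} = \frac{1}{2} \left(- \frac{5351}{665}\right) = - \frac{5351}{1330} \approx -4.0233$)
$s \left(- J\right) = - \frac{5351 \left(\left(-1\right) \left(- \frac{111}{26}\right)\right)}{1330} = \left(- \frac{5351}{1330}\right) \frac{111}{26} = - \frac{593961}{34580}$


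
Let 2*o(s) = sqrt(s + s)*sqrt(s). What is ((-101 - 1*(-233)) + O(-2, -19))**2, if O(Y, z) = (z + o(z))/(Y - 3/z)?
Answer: 49751043/2450 + 1798141*sqrt(2)/1225 ≈ 22382.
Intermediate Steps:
o(s) = s*sqrt(2)/2 (o(s) = (sqrt(s + s)*sqrt(s))/2 = (sqrt(2*s)*sqrt(s))/2 = ((sqrt(2)*sqrt(s))*sqrt(s))/2 = (s*sqrt(2))/2 = s*sqrt(2)/2)
O(Y, z) = (z + z*sqrt(2)/2)/(Y - 3/z)
((-101 - 1*(-233)) + O(-2, -19))**2 = ((-101 - 1*(-233)) + (1/2)*(-19)**2*(2 + sqrt(2))/(-3 - 2*(-19)))**2 = ((-101 + 233) + (1/2)*361*(2 + sqrt(2))/(-3 + 38))**2 = (132 + (1/2)*361*(2 + sqrt(2))/35)**2 = (132 + (1/2)*361*(1/35)*(2 + sqrt(2)))**2 = (132 + (361/35 + 361*sqrt(2)/70))**2 = (4981/35 + 361*sqrt(2)/70)**2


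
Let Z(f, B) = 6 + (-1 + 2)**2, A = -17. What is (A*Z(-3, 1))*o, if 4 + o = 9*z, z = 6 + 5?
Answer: -11305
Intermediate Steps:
z = 11
o = 95 (o = -4 + 9*11 = -4 + 99 = 95)
Z(f, B) = 7 (Z(f, B) = 6 + 1**2 = 6 + 1 = 7)
(A*Z(-3, 1))*o = -17*7*95 = -119*95 = -11305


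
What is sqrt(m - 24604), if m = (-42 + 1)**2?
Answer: 9*I*sqrt(283) ≈ 151.4*I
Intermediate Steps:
m = 1681 (m = (-41)**2 = 1681)
sqrt(m - 24604) = sqrt(1681 - 24604) = sqrt(-22923) = 9*I*sqrt(283)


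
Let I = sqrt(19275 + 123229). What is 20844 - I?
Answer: 20844 - 2*sqrt(35626) ≈ 20467.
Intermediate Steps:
I = 2*sqrt(35626) (I = sqrt(142504) = 2*sqrt(35626) ≈ 377.50)
20844 - I = 20844 - 2*sqrt(35626)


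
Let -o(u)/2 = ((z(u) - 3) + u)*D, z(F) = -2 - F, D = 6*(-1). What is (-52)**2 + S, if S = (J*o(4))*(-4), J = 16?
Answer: 6544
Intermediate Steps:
D = -6
o(u) = -60 (o(u) = -2*(((-2 - u) - 3) + u)*(-6) = -2*((-5 - u) + u)*(-6) = -(-10)*(-6) = -2*30 = -60)
S = 3840 (S = (16*(-60))*(-4) = -960*(-4) = 3840)
(-52)**2 + S = (-52)**2 + 3840 = 2704 + 3840 = 6544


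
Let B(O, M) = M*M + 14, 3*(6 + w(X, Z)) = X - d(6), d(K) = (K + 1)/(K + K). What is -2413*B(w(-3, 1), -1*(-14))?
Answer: -506730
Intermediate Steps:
d(K) = (1 + K)/(2*K) (d(K) = (1 + K)/((2*K)) = (1 + K)*(1/(2*K)) = (1 + K)/(2*K))
w(X, Z) = -223/36 + X/3 (w(X, Z) = -6 + (X - (1 + 6)/(2*6))/3 = -6 + (X - 7/(2*6))/3 = -6 + (X - 1*7/12)/3 = -6 + (X - 7/12)/3 = -6 + (-7/12 + X)/3 = -6 + (-7/36 + X/3) = -223/36 + X/3)
B(O, M) = 14 + M² (B(O, M) = M² + 14 = 14 + M²)
-2413*B(w(-3, 1), -1*(-14)) = -2413*(14 + (-1*(-14))²) = -2413*(14 + 14²) = -2413*(14 + 196) = -2413*210 = -506730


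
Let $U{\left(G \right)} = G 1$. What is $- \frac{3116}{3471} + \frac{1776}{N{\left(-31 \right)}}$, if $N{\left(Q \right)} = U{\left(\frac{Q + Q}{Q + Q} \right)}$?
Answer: $\frac{6161380}{3471} \approx 1775.1$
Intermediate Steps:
$U{\left(G \right)} = G$
$N{\left(Q \right)} = 1$ ($N{\left(Q \right)} = \frac{Q + Q}{Q + Q} = \frac{2 Q}{2 Q} = 2 Q \frac{1}{2 Q} = 1$)
$- \frac{3116}{3471} + \frac{1776}{N{\left(-31 \right)}} = - \frac{3116}{3471} + \frac{1776}{1} = \left(-3116\right) \frac{1}{3471} + 1776 \cdot 1 = - \frac{3116}{3471} + 1776 = \frac{6161380}{3471}$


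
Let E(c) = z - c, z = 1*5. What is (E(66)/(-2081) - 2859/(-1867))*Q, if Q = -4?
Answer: -24253864/3885227 ≈ -6.2426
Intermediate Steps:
z = 5
E(c) = 5 - c
(E(66)/(-2081) - 2859/(-1867))*Q = ((5 - 1*66)/(-2081) - 2859/(-1867))*(-4) = ((5 - 66)*(-1/2081) - 2859*(-1/1867))*(-4) = (-61*(-1/2081) + 2859/1867)*(-4) = (61/2081 + 2859/1867)*(-4) = (6063466/3885227)*(-4) = -24253864/3885227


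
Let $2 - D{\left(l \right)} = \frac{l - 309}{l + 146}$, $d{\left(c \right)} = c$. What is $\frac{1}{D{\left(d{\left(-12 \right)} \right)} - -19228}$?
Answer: $\frac{134}{2577141} \approx 5.1996 \cdot 10^{-5}$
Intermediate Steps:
$D{\left(l \right)} = 2 - \frac{-309 + l}{146 + l}$ ($D{\left(l \right)} = 2 - \frac{l - 309}{l + 146} = 2 - \frac{-309 + l}{146 + l}$)
$\frac{1}{D{\left(d{\left(-12 \right)} \right)} - -19228} = \frac{1}{\frac{601 - 12}{146 - 12} - -19228} = \frac{1}{\frac{1}{134} \cdot 589 + \left(-437 + 19665\right)} = \frac{1}{\frac{1}{134} \cdot 589 + 19228} = \frac{1}{\frac{589}{134} + 19228} = \frac{1}{\frac{2577141}{134}} = \frac{134}{2577141}$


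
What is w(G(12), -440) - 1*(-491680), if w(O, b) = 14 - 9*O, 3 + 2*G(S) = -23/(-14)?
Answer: 13767603/28 ≈ 4.9170e+5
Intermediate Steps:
G(S) = -19/28 (G(S) = -3/2 + (-23/(-14))/2 = -3/2 + (-23*(-1/14))/2 = -3/2 + (1/2)*(23/14) = -3/2 + 23/28 = -19/28)
w(G(12), -440) - 1*(-491680) = (14 - 9*(-19/28)) - 1*(-491680) = (14 + 171/28) + 491680 = 563/28 + 491680 = 13767603/28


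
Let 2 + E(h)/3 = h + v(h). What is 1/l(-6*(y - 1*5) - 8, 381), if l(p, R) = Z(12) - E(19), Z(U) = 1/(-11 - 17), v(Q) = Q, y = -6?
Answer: -28/3025 ≈ -0.0092562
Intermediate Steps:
Z(U) = -1/28 (Z(U) = 1/(-28) = -1/28)
E(h) = -6 + 6*h (E(h) = -6 + 3*(h + h) = -6 + 3*(2*h) = -6 + 6*h)
l(p, R) = -3025/28 (l(p, R) = -1/28 - (-6 + 6*19) = -1/28 - (-6 + 114) = -1/28 - 1*108 = -1/28 - 108 = -3025/28)
1/l(-6*(y - 1*5) - 8, 381) = 1/(-3025/28) = -28/3025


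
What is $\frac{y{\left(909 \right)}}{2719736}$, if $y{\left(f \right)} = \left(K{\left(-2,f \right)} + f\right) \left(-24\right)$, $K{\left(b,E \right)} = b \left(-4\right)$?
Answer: $- \frac{2751}{339967} \approx -0.008092$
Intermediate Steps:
$K{\left(b,E \right)} = - 4 b$
$y{\left(f \right)} = -192 - 24 f$ ($y{\left(f \right)} = \left(\left(-4\right) \left(-2\right) + f\right) \left(-24\right) = \left(8 + f\right) \left(-24\right) = -192 - 24 f$)
$\frac{y{\left(909 \right)}}{2719736} = \frac{-192 - 21816}{2719736} = \left(-192 - 21816\right) \frac{1}{2719736} = \left(-22008\right) \frac{1}{2719736} = - \frac{2751}{339967}$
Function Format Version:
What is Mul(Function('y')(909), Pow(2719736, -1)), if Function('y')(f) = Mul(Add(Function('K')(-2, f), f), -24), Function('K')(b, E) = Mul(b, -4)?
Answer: Rational(-2751, 339967) ≈ -0.0080920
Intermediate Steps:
Function('K')(b, E) = Mul(-4, b)
Function('y')(f) = Add(-192, Mul(-24, f)) (Function('y')(f) = Mul(Add(Mul(-4, -2), f), -24) = Mul(Add(8, f), -24) = Add(-192, Mul(-24, f)))
Mul(Function('y')(909), Pow(2719736, -1)) = Mul(Add(-192, Mul(-24, 909)), Pow(2719736, -1)) = Mul(Add(-192, -21816), Rational(1, 2719736)) = Mul(-22008, Rational(1, 2719736)) = Rational(-2751, 339967)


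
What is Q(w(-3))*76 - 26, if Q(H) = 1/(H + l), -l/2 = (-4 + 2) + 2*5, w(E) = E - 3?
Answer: -324/11 ≈ -29.455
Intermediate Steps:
w(E) = -3 + E
l = -16 (l = -2*((-4 + 2) + 2*5) = -2*(-2 + 10) = -2*8 = -16)
Q(H) = 1/(-16 + H) (Q(H) = 1/(H - 16) = 1/(-16 + H))
Q(w(-3))*76 - 26 = 76/(-16 + (-3 - 3)) - 26 = 76/(-16 - 6) - 26 = 76/(-22) - 26 = -1/22*76 - 26 = -38/11 - 26 = -324/11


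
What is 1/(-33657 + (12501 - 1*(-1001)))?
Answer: -1/20155 ≈ -4.9615e-5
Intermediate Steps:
1/(-33657 + (12501 - 1*(-1001))) = 1/(-33657 + (12501 + 1001)) = 1/(-33657 + 13502) = 1/(-20155) = -1/20155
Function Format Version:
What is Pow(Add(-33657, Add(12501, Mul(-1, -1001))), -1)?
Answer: Rational(-1, 20155) ≈ -4.9615e-5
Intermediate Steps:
Pow(Add(-33657, Add(12501, Mul(-1, -1001))), -1) = Pow(Add(-33657, Add(12501, 1001)), -1) = Pow(Add(-33657, 13502), -1) = Pow(-20155, -1) = Rational(-1, 20155)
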